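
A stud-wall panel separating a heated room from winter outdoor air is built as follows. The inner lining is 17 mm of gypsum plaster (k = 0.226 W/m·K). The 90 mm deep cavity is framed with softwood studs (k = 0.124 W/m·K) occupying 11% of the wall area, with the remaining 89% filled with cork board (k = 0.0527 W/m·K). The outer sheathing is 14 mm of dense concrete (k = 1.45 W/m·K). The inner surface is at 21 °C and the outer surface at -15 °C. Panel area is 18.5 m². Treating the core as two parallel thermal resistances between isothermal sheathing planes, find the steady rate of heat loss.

Sheathing layers in series; stud and cavity paths in parallel between them.
R_inner = 0.017/(0.226×18.5) = 0.004066 K/W
R_stud  = 0.09/(0.124×0.11×18.5) = 0.3567 K/W
R_cav   = 0.09/(0.0527×0.89×18.5) = 0.1037 K/W
1/R_core = 1/R_stud + 1/R_cav → R_core = 0.08035 K/W
R_outer = 0.014/(1.45×18.5) = 5.219×10^-4 K/W
R_total = 0.08494 K/W
Q = ΔT/R_total = 36/0.08494

Q ≈ 424 W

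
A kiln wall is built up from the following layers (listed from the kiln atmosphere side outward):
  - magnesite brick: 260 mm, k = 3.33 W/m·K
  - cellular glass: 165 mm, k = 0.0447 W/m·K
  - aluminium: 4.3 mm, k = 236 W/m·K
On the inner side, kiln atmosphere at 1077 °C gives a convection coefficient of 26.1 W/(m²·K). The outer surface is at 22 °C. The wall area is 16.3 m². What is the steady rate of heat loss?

Q ≈ 4520 W

Model the wall as resistances in series:
R_inner film = 1/(h_i·A) = 1/(26.1×16.3) = 0.002351 K/W
R_magnesite brick = L/(kA) = 0.26/(3.33×16.3) = 0.00479 K/W
R_cellular glass = L/(kA) = 0.165/(0.0447×16.3) = 0.2265 K/W
R_aluminium = L/(kA) = 0.0043/(236×16.3) = 1.118×10^-6 K/W
R_total = 0.2336 K/W
Q = ΔT / R_total = 1055 / 0.2336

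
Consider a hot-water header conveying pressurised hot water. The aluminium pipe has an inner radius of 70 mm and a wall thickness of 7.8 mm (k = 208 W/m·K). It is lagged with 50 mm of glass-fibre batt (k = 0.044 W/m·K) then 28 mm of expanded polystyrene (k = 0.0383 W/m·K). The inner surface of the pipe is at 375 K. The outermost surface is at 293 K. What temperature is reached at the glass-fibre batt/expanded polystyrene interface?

T ≈ 319 K

Radial resistances (cylindrical: R_cond = ln(r_o/r_i)/(2πkL), R_conv = 1/(h·2πrL)):
R_aluminium pipe wall = ln(77.8/70)/(2π×208×1) = 8.084×10^-5 K/W
R_glass-fibre batt = ln(127.8/77.8)/(2π×0.044×1) = 1.795 K/W
R_expanded polystyrene = ln(155.8/127.8)/(2π×0.0383×1) = 0.8232 K/W
R_total = 2.619 K/W
Q = ΔT/R_total = 82/2.619
Q = 31.3 W/m
T_interface = T_inner − Q·ΣR(inner→interface) = 375 − 31.3×1.795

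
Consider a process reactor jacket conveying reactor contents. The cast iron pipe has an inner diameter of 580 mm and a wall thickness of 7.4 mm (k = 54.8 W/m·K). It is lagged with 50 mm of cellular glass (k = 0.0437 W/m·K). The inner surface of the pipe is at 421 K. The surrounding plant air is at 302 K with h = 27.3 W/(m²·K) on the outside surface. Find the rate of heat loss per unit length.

q′ ≈ 204 W/m

For a radial system each layer contributes R = ln(r_out/r_in)/(2πkL); films add R = 1/(hA).
R_cast iron pipe wall = ln(297.4/290)/(2π×54.8×1) = 7.318×10^-5 K/W
R_cellular glass = ln(347.4/297.4)/(2π×0.0437×1) = 0.566 K/W
R_outer film = 1/(h_o·2πr_oL) = 1/(27.3×2π×0.3474×1) = 0.01678 K/W
R_total = 0.5828 K/W
Q = ΔT/R_total = 119/0.5828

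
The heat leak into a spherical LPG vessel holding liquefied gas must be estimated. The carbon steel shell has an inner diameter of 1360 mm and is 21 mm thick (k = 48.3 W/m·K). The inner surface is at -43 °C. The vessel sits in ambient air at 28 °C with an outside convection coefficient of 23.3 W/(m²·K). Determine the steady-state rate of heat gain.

Q ≈ 10100 W

For a spherical shell R = (1/r₁ − 1/r₂)/(4πk); film R = 1/(h·4πr²). In series:
R_carbon steel shell = (1/0.68 − 1/0.701)/(4π×48.3) = 7.258×10^-5 K/W
R_outer film = 1/(h·4πr_o²) = 1/(23.3×4π×0.701²) = 0.00695 K/W
R_total = 0.007023 K/W
Q = ΔT/R_total = 71/0.007023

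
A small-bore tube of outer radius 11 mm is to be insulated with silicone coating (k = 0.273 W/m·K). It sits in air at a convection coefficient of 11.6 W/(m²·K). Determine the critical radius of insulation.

r_cr ≈ 23.5 mm

For a cylinder r_cr = k/h = 0.273/11.6
r_cr = 23.5 mm; since the bare radius (11 mm) is below r_cr, adding a thin layer of insulation will *increase* heat loss.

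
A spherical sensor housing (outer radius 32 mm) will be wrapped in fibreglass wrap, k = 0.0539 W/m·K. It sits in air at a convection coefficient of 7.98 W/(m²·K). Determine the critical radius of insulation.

For a sphere r_cr = 2k/h = 2×0.0539/7.98
r_cr = 13.5 mm; since the bare radius (32 mm) is above r_cr, any added insulation will reduce heat loss.

r_cr ≈ 13.5 mm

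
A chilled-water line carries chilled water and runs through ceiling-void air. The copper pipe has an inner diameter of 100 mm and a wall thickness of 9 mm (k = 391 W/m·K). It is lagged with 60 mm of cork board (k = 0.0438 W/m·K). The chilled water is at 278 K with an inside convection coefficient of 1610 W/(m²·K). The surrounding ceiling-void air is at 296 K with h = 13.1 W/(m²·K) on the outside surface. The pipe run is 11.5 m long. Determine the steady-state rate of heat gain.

For a radial system each layer contributes R = ln(r_out/r_in)/(2πkL); films add R = 1/(hA).
R_inner film = 1/(h_i·2πr₁L) = 1/(1610×2π×0.05×11.5) = 1.719×10^-4 K/W
R_copper pipe wall = ln(59/50)/(2π×391×11.5) = 5.858×10^-6 K/W
R_cork board = ln(119/59)/(2π×0.0438×11.5) = 0.2217 K/W
R_outer film = 1/(h_o·2πr_oL) = 1/(13.1×2π×0.119×11.5) = 0.008878 K/W
R_total = 0.2307 K/W
Q = ΔT/R_total = 18/0.2307

Q ≈ 78 W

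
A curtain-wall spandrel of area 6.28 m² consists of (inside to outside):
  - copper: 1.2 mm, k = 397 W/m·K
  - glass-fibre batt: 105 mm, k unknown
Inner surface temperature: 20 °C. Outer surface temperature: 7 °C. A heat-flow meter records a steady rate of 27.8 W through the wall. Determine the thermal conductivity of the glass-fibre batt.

k ≈ 0.0358 W/(m·K)

Model the wall as resistances in series:
R_copper = L/(kA) = 0.0012/(397×6.28) = 4.813×10^-7 K/W
Sum of known resistances R_other = 4.813×10^-7 K/W
Total R = ΔT/Q = 13/27.8 = 0.4676 K/W
R_glass-fibre batt = R_total − R_other = 0.4676 K/W
k = L/(R·A) = 0.105/(0.4676×6.28)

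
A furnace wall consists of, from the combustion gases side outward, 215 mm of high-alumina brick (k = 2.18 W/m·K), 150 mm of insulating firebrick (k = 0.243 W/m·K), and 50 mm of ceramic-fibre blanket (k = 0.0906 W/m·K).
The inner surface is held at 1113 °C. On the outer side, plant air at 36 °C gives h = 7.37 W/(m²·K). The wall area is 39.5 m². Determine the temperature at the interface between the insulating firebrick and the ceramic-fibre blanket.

T ≈ 564 °C

Model the wall as resistances in series:
R_high-alumina brick = L/(kA) = 0.215/(2.18×39.5) = 0.002497 K/W
R_insulating firebrick = L/(kA) = 0.15/(0.243×39.5) = 0.01563 K/W
R_ceramic-fibre blanket = L/(kA) = 0.05/(0.0906×39.5) = 0.01397 K/W
R_outer film = 1/(h_o·A) = 1/(7.37×39.5) = 0.003435 K/W
R_total = 0.03553 K/W;  Q = ΔT/R_total = 1077/0.03553 = 30310 W
T_interface = T_inner − Q·ΣR(inner→interface) = 1113 − 30300×0.01812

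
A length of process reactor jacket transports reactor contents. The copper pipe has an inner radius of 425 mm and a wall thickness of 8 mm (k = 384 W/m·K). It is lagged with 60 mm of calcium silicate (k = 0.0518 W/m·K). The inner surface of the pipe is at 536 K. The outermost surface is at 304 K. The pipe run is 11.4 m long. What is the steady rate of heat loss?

Radial resistances (cylindrical: R_cond = ln(r_o/r_i)/(2πkL), R_conv = 1/(h·2πrL)):
R_copper pipe wall = ln(433/425)/(2π×384×11.4) = 6.78×10^-7 K/W
R_calcium silicate = ln(493/433)/(2π×0.0518×11.4) = 0.03498 K/W
R_total = 0.03498 K/W
Q = ΔT/R_total = 232/0.03498

Q ≈ 6630 W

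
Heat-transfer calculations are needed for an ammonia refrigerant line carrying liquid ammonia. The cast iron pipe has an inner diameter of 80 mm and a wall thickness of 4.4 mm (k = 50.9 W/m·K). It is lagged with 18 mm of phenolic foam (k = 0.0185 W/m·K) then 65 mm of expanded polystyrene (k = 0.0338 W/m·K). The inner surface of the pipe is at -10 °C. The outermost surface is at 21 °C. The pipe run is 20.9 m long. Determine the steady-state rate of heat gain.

Q ≈ 103 W

Treating each annulus and film as a series resistance:
R_cast iron pipe wall = ln(44.4/40)/(2π×50.9×20.9) = 1.561×10^-5 K/W
R_phenolic foam = ln(62.4/44.4)/(2π×0.0185×20.9) = 0.1401 K/W
R_expanded polystyrene = ln(127.4/62.4)/(2π×0.0338×20.9) = 0.1608 K/W
R_total = 0.3009 K/W
Q = ΔT/R_total = 31/0.3009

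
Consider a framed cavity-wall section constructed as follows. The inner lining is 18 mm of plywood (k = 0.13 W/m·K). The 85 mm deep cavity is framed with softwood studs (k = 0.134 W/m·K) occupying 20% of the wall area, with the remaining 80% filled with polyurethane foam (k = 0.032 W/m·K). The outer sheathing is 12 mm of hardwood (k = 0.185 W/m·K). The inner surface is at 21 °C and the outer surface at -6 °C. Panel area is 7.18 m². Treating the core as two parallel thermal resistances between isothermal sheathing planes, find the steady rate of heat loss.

Sheathing layers in series; stud and cavity paths in parallel between them.
R_inner = 0.018/(0.13×7.18) = 0.01928 K/W
R_stud  = 0.085/(0.134×0.2×7.18) = 0.4417 K/W
R_cav   = 0.085/(0.032×0.8×7.18) = 0.4624 K/W
1/R_core = 1/R_stud + 1/R_cav → R_core = 0.2259 K/W
R_outer = 0.012/(0.185×7.18) = 0.009034 K/W
R_total = 0.2542 K/W
Q = ΔT/R_total = 27/0.2542

Q ≈ 106 W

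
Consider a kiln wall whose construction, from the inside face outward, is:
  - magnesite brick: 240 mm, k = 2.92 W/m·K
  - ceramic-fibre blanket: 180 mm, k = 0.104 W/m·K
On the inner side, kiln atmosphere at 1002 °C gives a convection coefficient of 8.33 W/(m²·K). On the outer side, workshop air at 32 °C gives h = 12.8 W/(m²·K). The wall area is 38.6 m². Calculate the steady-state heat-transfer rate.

Q ≈ 18600 W

Thermal resistances in series:
R_inner film = 1/(h_i·A) = 1/(8.33×38.6) = 0.00311 K/W
R_magnesite brick = L/(kA) = 0.24/(2.92×38.6) = 0.002129 K/W
R_ceramic-fibre blanket = L/(kA) = 0.18/(0.104×38.6) = 0.04484 K/W
R_outer film = 1/(h_o·A) = 1/(12.8×38.6) = 0.002024 K/W
R_total = 0.0521 K/W
Q = ΔT / R_total = 970 / 0.0521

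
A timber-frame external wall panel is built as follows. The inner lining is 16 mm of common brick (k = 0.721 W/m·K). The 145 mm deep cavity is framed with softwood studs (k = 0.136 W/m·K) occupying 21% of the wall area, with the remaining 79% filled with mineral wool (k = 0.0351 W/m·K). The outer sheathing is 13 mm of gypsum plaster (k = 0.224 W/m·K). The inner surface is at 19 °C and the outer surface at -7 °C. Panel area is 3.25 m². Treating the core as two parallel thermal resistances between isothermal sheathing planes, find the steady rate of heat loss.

Sheathing layers in series; stud and cavity paths in parallel between them.
R_inner = 0.016/(0.721×3.25) = 0.006828 K/W
R_stud  = 0.145/(0.136×0.21×3.25) = 1.562 K/W
R_cav   = 0.145/(0.0351×0.79×3.25) = 1.609 K/W
1/R_core = 1/R_stud + 1/R_cav → R_core = 0.7926 K/W
R_outer = 0.013/(0.224×3.25) = 0.01786 K/W
R_total = 0.8173 K/W
Q = ΔT/R_total = 26/0.8173

Q ≈ 31.8 W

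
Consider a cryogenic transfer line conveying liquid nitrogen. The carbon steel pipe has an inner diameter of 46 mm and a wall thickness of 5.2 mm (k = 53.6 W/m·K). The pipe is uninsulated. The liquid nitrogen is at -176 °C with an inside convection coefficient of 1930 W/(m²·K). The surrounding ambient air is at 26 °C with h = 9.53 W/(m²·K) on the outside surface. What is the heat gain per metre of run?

q′ ≈ 339 W/m

Cylindrical conduction, so R = ln(r₂/r₁)/(2πkL) per layer, in series:
R_inner film = 1/(h_i·2πr₁L) = 1/(1930×2π×0.023×1) = 0.003585 K/W
R_carbon steel pipe wall = ln(28.2/23)/(2π×53.6×1) = 6.052×10^-4 K/W
R_outer film = 1/(h_o·2πr_oL) = 1/(9.53×2π×0.0282×1) = 0.5922 K/W
R_total = 0.5964 K/W
Q = ΔT/R_total = 202/0.5964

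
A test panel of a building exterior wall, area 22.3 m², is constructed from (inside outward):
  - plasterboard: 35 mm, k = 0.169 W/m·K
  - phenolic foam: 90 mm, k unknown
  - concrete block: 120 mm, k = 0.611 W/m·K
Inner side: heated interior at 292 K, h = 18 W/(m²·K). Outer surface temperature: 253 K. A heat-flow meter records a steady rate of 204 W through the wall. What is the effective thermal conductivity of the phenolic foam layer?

k ≈ 0.0237 W/(m·K)

Model the wall as resistances in series:
R_inner film = 1/(h_i·A) = 1/(18×22.3) = 0.002491 K/W
R_plasterboard = L/(kA) = 0.035/(0.169×22.3) = 0.009287 K/W
R_concrete block = L/(kA) = 0.12/(0.611×22.3) = 0.008807 K/W
Sum of known resistances R_other = 0.02059 K/W
Total R = ΔT/Q = 39/204 = 0.1912 K/W
R_phenolic foam = R_total − R_other = 0.1706 K/W
k = L/(R·A) = 0.09/(0.1706×22.3)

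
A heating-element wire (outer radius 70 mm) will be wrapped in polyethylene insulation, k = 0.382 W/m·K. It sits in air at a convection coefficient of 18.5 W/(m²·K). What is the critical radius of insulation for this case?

r_cr ≈ 20.6 mm

For a cylinder r_cr = k/h = 0.382/18.5
r_cr = 20.6 mm; since the bare radius (70 mm) is above r_cr, any added insulation will reduce heat loss.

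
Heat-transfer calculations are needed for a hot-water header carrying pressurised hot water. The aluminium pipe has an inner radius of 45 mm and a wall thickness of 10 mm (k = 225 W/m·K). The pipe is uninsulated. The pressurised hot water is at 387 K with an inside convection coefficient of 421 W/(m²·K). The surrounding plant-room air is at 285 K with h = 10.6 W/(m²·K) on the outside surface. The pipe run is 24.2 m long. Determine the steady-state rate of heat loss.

Per-layer cylindrical resistances, series-summed:
R_inner film = 1/(h_i·2πr₁L) = 1/(421×2π×0.045×24.2) = 3.471×10^-4 K/W
R_aluminium pipe wall = ln(55/45)/(2π×225×24.2) = 5.866×10^-6 K/W
R_outer film = 1/(h_o·2πr_oL) = 1/(10.6×2π×0.055×24.2) = 0.01128 K/W
R_total = 0.01163 K/W
Q = ΔT/R_total = 102/0.01163

Q ≈ 8770 W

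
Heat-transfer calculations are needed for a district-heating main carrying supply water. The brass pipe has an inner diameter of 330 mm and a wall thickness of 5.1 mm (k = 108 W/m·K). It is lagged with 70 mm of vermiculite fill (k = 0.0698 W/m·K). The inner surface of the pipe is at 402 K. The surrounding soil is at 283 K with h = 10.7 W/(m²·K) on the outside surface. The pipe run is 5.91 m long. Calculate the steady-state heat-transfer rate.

Cylindrical conduction, so R = ln(r₂/r₁)/(2πkL) per layer, in series:
R_brass pipe wall = ln(170.1/165)/(2π×108×5.91) = 7.59×10^-6 K/W
R_vermiculite fill = ln(240.1/170.1)/(2π×0.0698×5.91) = 0.133 K/W
R_outer film = 1/(h_o·2πr_oL) = 1/(10.7×2π×0.2401×5.91) = 0.01048 K/W
R_total = 0.1435 K/W
Q = ΔT/R_total = 119/0.1435

Q ≈ 829 W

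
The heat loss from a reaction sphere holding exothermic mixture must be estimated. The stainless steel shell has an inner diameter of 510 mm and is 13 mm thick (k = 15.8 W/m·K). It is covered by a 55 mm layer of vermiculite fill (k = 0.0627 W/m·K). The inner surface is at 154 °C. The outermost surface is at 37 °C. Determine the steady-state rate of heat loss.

Q ≈ 145 W

Each spherical layer contributes R = (1/r_i − 1/r_o)/(4πk):
R_stainless steel shell = (1/0.255 − 1/0.268)/(4π×15.8) = 9.581×10^-4 K/W
R_vermiculite fill = (1/0.268 − 1/0.323)/(4π×0.0627) = 0.8064 K/W
R_total = 0.8074 K/W
Q = ΔT/R_total = 117/0.8074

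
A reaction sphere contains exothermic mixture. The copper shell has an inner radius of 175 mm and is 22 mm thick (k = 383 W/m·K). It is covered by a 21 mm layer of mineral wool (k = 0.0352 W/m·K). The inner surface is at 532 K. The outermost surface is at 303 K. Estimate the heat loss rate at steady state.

Q ≈ 207 W

For a spherical shell R = (1/r₁ − 1/r₂)/(4πk); film R = 1/(h·4πr²). In series:
R_copper shell = (1/0.175 − 1/0.197)/(4π×383) = 1.326×10^-4 K/W
R_mineral wool = (1/0.197 − 1/0.218)/(4π×0.0352) = 1.105 K/W
R_total = 1.106 K/W
Q = ΔT/R_total = 229/1.106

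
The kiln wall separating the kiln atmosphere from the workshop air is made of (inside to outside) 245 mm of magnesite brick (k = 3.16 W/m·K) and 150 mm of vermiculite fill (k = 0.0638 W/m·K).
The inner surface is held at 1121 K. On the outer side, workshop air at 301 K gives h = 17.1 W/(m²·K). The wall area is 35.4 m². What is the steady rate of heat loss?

Q ≈ 11700 W

Using the resistance-network approach (series):
R_magnesite brick = L/(kA) = 0.245/(3.16×35.4) = 0.00219 K/W
R_vermiculite fill = L/(kA) = 0.15/(0.0638×35.4) = 0.06642 K/W
R_outer film = 1/(h_o·A) = 1/(17.1×35.4) = 0.001652 K/W
R_total = 0.07026 K/W
Q = ΔT / R_total = 820 / 0.07026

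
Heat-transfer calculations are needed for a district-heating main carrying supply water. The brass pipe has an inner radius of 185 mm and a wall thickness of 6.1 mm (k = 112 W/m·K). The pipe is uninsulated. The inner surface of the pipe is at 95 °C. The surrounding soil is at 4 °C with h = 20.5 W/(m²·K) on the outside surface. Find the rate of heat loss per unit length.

q′ ≈ 2240 W/m

Per-layer cylindrical resistances, series-summed:
R_brass pipe wall = ln(191.1/185)/(2π×112×1) = 4.61×10^-5 K/W
R_outer film = 1/(h_o·2πr_oL) = 1/(20.5×2π×0.1911×1) = 0.04063 K/W
R_total = 0.04067 K/W
Q = ΔT/R_total = 91/0.04067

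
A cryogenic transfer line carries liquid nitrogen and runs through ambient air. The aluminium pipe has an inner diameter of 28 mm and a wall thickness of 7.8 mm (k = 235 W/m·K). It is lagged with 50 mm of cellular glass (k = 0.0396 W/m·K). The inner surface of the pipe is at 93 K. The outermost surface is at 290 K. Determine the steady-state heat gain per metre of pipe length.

Per-layer cylindrical resistances, series-summed:
R_aluminium pipe wall = ln(21.8/14)/(2π×235×1) = 2.999×10^-4 K/W
R_cellular glass = ln(71.8/21.8)/(2π×0.0396×1) = 4.791 K/W
R_total = 4.791 K/W
Q = ΔT/R_total = 197/4.791

q′ ≈ 41.1 W/m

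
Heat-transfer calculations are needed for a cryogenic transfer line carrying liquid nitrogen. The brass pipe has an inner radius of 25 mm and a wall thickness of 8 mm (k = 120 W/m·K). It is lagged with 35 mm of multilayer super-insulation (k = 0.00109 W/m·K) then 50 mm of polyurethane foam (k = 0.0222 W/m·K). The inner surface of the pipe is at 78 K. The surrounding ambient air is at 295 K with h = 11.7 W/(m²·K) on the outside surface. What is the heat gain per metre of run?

q′ ≈ 1.98 W/m

Radial resistances (cylindrical: R_cond = ln(r_o/r_i)/(2πkL), R_conv = 1/(h·2πrL)):
R_brass pipe wall = ln(33/25)/(2π×120×1) = 3.682×10^-4 K/W
R_multilayer super-insulation = ln(68/33)/(2π×0.00109×1) = 105.6 K/W
R_polyurethane foam = ln(118/68)/(2π×0.0222×1) = 3.951 K/W
R_outer film = 1/(h_o·2πr_oL) = 1/(11.7×2π×0.118×1) = 0.1153 K/W
R_total = 109.6 K/W
Q = ΔT/R_total = 217/109.6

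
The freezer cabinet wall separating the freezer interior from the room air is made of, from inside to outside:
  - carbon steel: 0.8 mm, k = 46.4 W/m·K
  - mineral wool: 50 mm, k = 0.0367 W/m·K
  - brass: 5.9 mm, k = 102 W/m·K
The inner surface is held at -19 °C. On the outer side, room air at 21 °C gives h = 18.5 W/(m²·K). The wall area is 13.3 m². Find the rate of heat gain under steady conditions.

Model the wall as resistances in series:
R_carbon steel = L/(kA) = 0.0008/(46.4×13.3) = 1.296×10^-6 K/W
R_mineral wool = L/(kA) = 0.05/(0.0367×13.3) = 0.1024 K/W
R_brass = L/(kA) = 0.0059/(102×13.3) = 4.349×10^-6 K/W
R_outer film = 1/(h_o·A) = 1/(18.5×13.3) = 0.004064 K/W
R_total = 0.1065 K/W
Q = ΔT / R_total = 40 / 0.1065

Q ≈ 376 W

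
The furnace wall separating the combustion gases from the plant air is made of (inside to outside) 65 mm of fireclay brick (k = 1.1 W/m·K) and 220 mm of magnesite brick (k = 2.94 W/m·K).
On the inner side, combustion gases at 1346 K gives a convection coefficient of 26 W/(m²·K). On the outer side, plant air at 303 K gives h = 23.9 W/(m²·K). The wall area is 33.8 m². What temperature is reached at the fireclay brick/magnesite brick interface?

Treating each layer as a thermal resistance in series:
R_inner film = 1/(h_i·A) = 1/(26×33.8) = 0.001138 K/W
R_fireclay brick = L/(kA) = 0.065/(1.1×33.8) = 0.001748 K/W
R_magnesite brick = L/(kA) = 0.22/(2.94×33.8) = 0.002214 K/W
R_outer film = 1/(h_o·A) = 1/(23.9×33.8) = 0.001238 K/W
R_total = 0.006338 K/W;  Q = ΔT/R_total = 1043/0.006338 = 164600 W
T_interface = T_inner − Q·ΣR(inner→interface) = 1346 − 165000×0.002886

T ≈ 871 K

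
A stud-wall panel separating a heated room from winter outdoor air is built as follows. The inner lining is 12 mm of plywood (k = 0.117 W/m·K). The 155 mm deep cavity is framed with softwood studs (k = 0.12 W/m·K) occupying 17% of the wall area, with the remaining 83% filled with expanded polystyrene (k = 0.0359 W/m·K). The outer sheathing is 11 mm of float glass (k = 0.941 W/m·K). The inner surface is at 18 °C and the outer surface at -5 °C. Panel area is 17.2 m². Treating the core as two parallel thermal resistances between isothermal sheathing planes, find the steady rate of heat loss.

Sheathing layers in series; stud and cavity paths in parallel between them.
R_inner = 0.012/(0.117×17.2) = 0.005963 K/W
R_stud  = 0.155/(0.12×0.17×17.2) = 0.4417 K/W
R_cav   = 0.155/(0.0359×0.83×17.2) = 0.3024 K/W
1/R_core = 1/R_stud + 1/R_cav → R_core = 0.1795 K/W
R_outer = 0.011/(0.941×17.2) = 6.796×10^-4 K/W
R_total = 0.1862 K/W
Q = ΔT/R_total = 23/0.1862

Q ≈ 124 W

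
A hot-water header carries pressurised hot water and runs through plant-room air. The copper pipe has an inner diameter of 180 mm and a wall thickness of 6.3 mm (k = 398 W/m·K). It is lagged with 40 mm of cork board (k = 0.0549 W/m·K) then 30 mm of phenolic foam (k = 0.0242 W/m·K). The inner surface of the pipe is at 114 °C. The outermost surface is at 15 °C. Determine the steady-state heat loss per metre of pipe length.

q′ ≈ 42.8 W/m

Cylindrical conduction, so R = ln(r₂/r₁)/(2πkL) per layer, in series:
R_copper pipe wall = ln(96.3/90)/(2π×398×1) = 2.706×10^-5 K/W
R_cork board = ln(136.3/96.3)/(2π×0.0549×1) = 1.007 K/W
R_phenolic foam = ln(166.3/136.3)/(2π×0.0242×1) = 1.308 K/W
R_total = 2.315 K/W
Q = ΔT/R_total = 99/2.315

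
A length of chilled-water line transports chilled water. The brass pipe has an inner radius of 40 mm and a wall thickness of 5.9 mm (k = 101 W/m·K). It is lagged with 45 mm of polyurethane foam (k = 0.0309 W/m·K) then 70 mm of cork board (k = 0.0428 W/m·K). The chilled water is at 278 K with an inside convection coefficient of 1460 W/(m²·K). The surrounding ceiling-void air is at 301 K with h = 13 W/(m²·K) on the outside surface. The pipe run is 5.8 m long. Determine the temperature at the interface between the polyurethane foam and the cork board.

T ≈ 292 K

For a radial system each layer contributes R = ln(r_out/r_in)/(2πkL); films add R = 1/(hA).
R_inner film = 1/(h_i·2πr₁L) = 1/(1460×2π×0.04×5.8) = 4.699×10^-4 K/W
R_brass pipe wall = ln(45.9/40)/(2π×101×5.8) = 3.738×10^-5 K/W
R_polyurethane foam = ln(90.9/45.9)/(2π×0.0309×5.8) = 0.6068 K/W
R_cork board = ln(160.9/90.9)/(2π×0.0428×5.8) = 0.3661 K/W
R_outer film = 1/(h_o·2πr_oL) = 1/(13×2π×0.1609×5.8) = 0.01312 K/W
R_total = 0.9865 K/W
Q = ΔT/R_total = 23/0.9865
Q = 23.3 W
T_interface = T_inner + Q·ΣR(inner→interface) = 278 + 23.3×0.6073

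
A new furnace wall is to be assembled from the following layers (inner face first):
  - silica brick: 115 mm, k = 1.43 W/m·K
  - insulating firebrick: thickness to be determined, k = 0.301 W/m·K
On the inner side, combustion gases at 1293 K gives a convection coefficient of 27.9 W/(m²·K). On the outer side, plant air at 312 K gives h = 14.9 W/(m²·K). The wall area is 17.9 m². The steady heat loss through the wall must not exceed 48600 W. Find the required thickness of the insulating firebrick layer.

L ≈ 53.6 mm

Using the resistance-network approach (series):
R_inner film = 1/(h_i·A) = 1/(27.9×17.9) = 0.002002 K/W
R_silica brick = L/(kA) = 0.115/(1.43×17.9) = 0.004493 K/W
R_outer film = 1/(h_o·A) = 1/(14.9×17.9) = 0.003749 K/W
Sum of the known resistances R_other = 0.01024 K/W
Required total resistance R_tot = ΔT/Q_allow = 981/48600 = 0.02019 K/W
R_insulating firebrick = R_tot − R_other = 0.009941 K/W
L = R·k·A = 0.009941×0.301×17.9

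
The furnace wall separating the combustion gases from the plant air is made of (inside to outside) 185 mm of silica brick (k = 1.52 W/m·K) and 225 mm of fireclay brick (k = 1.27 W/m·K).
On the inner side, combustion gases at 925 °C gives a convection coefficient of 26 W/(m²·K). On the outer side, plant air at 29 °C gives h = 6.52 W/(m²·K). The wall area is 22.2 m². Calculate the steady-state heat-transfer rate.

Q ≈ 40500 W

Thermal resistances in series:
R_inner film = 1/(h_i·A) = 1/(26×22.2) = 0.001733 K/W
R_silica brick = L/(kA) = 0.185/(1.52×22.2) = 0.005482 K/W
R_fireclay brick = L/(kA) = 0.225/(1.27×22.2) = 0.00798 K/W
R_outer film = 1/(h_o·A) = 1/(6.52×22.2) = 0.006909 K/W
R_total = 0.0221 K/W
Q = ΔT / R_total = 896 / 0.0221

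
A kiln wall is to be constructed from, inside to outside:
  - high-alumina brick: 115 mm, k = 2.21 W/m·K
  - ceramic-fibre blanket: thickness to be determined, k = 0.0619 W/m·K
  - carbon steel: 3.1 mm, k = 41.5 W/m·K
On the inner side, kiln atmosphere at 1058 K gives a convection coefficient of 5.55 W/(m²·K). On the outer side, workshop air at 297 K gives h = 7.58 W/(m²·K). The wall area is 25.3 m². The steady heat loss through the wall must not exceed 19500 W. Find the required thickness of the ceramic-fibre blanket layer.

L ≈ 38.6 mm

Series thermal resistances:
R_inner film = 1/(h_i·A) = 1/(5.55×25.3) = 0.007122 K/W
R_high-alumina brick = L/(kA) = 0.115/(2.21×25.3) = 0.002057 K/W
R_carbon steel = L/(kA) = 0.0031/(41.5×25.3) = 2.953×10^-6 K/W
R_outer film = 1/(h_o·A) = 1/(7.58×25.3) = 0.005214 K/W
Sum of the known resistances R_other = 0.0144 K/W
Required total resistance R_tot = ΔT/Q_allow = 761/19500 = 0.03903 K/W
R_ceramic-fibre blanket = R_tot − R_other = 0.02463 K/W
L = R·k·A = 0.02463×0.0619×25.3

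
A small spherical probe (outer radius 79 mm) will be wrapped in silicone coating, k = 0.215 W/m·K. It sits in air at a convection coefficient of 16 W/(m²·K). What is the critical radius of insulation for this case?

r_cr ≈ 26.9 mm

For a sphere r_cr = 2k/h = 2×0.215/16
r_cr = 26.9 mm; since the bare radius (79 mm) is above r_cr, any added insulation will reduce heat loss.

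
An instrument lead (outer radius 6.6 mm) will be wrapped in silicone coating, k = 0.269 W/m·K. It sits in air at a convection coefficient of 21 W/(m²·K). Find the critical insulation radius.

r_cr ≈ 12.8 mm

For a cylinder r_cr = k/h = 0.269/21
r_cr = 12.8 mm; since the bare radius (6.6 mm) is below r_cr, adding a thin layer of insulation will *increase* heat loss.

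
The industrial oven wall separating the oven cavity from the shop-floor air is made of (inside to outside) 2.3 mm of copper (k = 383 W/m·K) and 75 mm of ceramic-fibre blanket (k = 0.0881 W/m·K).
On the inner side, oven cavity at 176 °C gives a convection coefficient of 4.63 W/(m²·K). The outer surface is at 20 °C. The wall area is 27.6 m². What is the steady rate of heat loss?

Model the wall as resistances in series:
R_inner film = 1/(h_i·A) = 1/(4.63×27.6) = 0.007825 K/W
R_copper = L/(kA) = 0.0023/(383×27.6) = 2.176×10^-7 K/W
R_ceramic-fibre blanket = L/(kA) = 0.075/(0.0881×27.6) = 0.03084 K/W
R_total = 0.03867 K/W
Q = ΔT / R_total = 156 / 0.03867

Q ≈ 4030 W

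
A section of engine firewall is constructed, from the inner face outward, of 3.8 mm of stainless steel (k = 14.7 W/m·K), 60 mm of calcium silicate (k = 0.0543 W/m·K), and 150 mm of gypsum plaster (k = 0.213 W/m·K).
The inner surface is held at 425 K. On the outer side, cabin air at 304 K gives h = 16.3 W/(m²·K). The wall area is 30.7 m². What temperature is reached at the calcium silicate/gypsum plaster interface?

T ≈ 354 K

Series thermal resistances:
R_stainless steel = L/(kA) = 0.0038/(14.7×30.7) = 8.42×10^-6 K/W
R_calcium silicate = L/(kA) = 0.06/(0.0543×30.7) = 0.03599 K/W
R_gypsum plaster = L/(kA) = 0.15/(0.213×30.7) = 0.02294 K/W
R_outer film = 1/(h_o·A) = 1/(16.3×30.7) = 0.001998 K/W
R_total = 0.06094 K/W;  Q = ΔT/R_total = 121/0.06094 = 1986 W
T_interface = T_inner − Q·ΣR(inner→interface) = 425 − 1990×0.036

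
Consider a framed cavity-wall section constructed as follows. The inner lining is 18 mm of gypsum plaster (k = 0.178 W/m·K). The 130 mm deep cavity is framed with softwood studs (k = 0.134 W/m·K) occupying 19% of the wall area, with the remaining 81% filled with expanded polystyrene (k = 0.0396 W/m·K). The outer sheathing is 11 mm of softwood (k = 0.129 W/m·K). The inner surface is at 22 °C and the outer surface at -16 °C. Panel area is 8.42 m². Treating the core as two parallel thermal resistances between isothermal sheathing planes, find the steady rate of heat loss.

Q ≈ 131 W

Sheathing layers in series; stud and cavity paths in parallel between them.
R_inner = 0.018/(0.178×8.42) = 0.01201 K/W
R_stud  = 0.13/(0.134×0.19×8.42) = 0.6064 K/W
R_cav   = 0.13/(0.0396×0.81×8.42) = 0.4813 K/W
1/R_core = 1/R_stud + 1/R_cav → R_core = 0.2683 K/W
R_outer = 0.011/(0.129×8.42) = 0.01013 K/W
R_total = 0.2905 K/W
Q = ΔT/R_total = 38/0.2905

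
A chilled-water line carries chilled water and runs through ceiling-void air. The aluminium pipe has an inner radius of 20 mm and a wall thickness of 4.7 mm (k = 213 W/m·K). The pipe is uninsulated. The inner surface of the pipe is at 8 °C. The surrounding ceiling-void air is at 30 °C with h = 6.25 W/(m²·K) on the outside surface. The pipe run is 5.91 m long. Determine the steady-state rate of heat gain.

Q ≈ 126 W

Per-layer cylindrical resistances, series-summed:
R_aluminium pipe wall = ln(24.7/20)/(2π×213×5.91) = 2.669×10^-5 K/W
R_outer film = 1/(h_o·2πr_oL) = 1/(6.25×2π×0.0247×5.91) = 0.1744 K/W
R_total = 0.1745 K/W
Q = ΔT/R_total = 22/0.1745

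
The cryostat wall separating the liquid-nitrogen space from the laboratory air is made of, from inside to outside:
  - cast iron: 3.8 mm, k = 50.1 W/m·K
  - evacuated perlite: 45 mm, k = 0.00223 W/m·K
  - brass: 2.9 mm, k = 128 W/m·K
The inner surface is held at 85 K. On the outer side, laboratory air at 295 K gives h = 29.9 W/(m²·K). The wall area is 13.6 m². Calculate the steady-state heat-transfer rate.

Q ≈ 141 W

Model the wall as resistances in series:
R_cast iron = L/(kA) = 0.0038/(50.1×13.6) = 5.577×10^-6 K/W
R_evacuated perlite = L/(kA) = 0.045/(0.00223×13.6) = 1.484 K/W
R_brass = L/(kA) = 0.0029/(128×13.6) = 1.666×10^-6 K/W
R_outer film = 1/(h_o·A) = 1/(29.9×13.6) = 0.002459 K/W
R_total = 1.486 K/W
Q = ΔT / R_total = 210 / 1.486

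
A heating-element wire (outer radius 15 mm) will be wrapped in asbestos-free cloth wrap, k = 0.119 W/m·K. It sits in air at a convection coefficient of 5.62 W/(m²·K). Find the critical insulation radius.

For a cylinder r_cr = k/h = 0.119/5.62
r_cr = 21.2 mm; since the bare radius (15 mm) is below r_cr, adding a thin layer of insulation will *increase* heat loss.

r_cr ≈ 21.2 mm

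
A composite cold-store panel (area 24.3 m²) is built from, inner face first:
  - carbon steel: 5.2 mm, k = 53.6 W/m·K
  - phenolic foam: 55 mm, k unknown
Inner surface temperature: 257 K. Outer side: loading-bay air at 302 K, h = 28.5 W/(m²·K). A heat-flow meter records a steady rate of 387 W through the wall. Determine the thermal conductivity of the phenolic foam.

Thermal resistances in series:
R_carbon steel = L/(kA) = 0.0052/(53.6×24.3) = 3.992×10^-6 K/W
R_outer film = 1/(h_o·A) = 1/(28.5×24.3) = 0.001444 K/W
Sum of known resistances R_other = 0.001448 K/W
Total R = ΔT/Q = 45/387 = 0.1163 K/W
R_phenolic foam = R_total − R_other = 0.1148 K/W
k = L/(R·A) = 0.055/(0.1148×24.3)

k ≈ 0.0197 W/(m·K)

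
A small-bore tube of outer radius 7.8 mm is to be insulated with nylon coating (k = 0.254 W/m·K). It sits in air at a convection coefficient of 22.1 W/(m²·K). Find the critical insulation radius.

For a cylinder r_cr = k/h = 0.254/22.1
r_cr = 11.5 mm; since the bare radius (7.8 mm) is below r_cr, adding a thin layer of insulation will *increase* heat loss.

r_cr ≈ 11.5 mm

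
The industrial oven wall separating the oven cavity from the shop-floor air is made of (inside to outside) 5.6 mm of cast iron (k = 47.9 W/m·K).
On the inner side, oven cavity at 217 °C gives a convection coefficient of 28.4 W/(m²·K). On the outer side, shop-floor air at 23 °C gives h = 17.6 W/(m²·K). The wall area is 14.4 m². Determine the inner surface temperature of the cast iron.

Series thermal resistances:
R_inner film = 1/(h_i·A) = 1/(28.4×14.4) = 0.002445 K/W
R_cast iron = L/(kA) = 0.0056/(47.9×14.4) = 8.119×10^-6 K/W
R_outer film = 1/(h_o·A) = 1/(17.6×14.4) = 0.003946 K/W
R_total = 0.006399 K/W;  Q = ΔT/R_total = 194/0.006399 = 30320 W
T_interface = T_inner − Q·ΣR(inner→interface) = 217 − 30300×0.002445

T ≈ 143 °C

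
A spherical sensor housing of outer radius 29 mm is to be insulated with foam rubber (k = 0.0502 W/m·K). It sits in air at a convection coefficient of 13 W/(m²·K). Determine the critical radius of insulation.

For a sphere r_cr = 2k/h = 2×0.0502/13
r_cr = 7.72 mm; since the bare radius (29 mm) is above r_cr, any added insulation will reduce heat loss.

r_cr ≈ 7.72 mm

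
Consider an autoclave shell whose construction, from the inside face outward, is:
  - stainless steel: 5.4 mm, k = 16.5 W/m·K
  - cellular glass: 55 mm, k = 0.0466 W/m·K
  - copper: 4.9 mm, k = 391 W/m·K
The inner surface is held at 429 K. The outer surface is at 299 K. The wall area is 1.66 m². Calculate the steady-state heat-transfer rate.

Q ≈ 183 W

Model the wall as resistances in series:
R_stainless steel = L/(kA) = 0.0054/(16.5×1.66) = 1.972×10^-4 K/W
R_cellular glass = L/(kA) = 0.055/(0.0466×1.66) = 0.711 K/W
R_copper = L/(kA) = 0.0049/(391×1.66) = 7.549×10^-6 K/W
R_total = 0.7112 K/W
Q = ΔT / R_total = 130 / 0.7112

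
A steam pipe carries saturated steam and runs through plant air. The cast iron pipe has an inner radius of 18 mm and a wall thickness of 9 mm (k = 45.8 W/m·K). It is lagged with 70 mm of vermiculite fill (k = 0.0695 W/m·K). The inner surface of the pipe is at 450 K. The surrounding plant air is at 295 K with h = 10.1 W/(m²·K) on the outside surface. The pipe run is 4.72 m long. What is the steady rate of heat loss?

Q ≈ 237 W

Cylindrical conduction, so R = ln(r₂/r₁)/(2πkL) per layer, in series:
R_cast iron pipe wall = ln(27/18)/(2π×45.8×4.72) = 2.985×10^-4 K/W
R_vermiculite fill = ln(97/27)/(2π×0.0695×4.72) = 0.6205 K/W
R_outer film = 1/(h_o·2πr_oL) = 1/(10.1×2π×0.097×4.72) = 0.03442 K/W
R_total = 0.6552 K/W
Q = ΔT/R_total = 155/0.6552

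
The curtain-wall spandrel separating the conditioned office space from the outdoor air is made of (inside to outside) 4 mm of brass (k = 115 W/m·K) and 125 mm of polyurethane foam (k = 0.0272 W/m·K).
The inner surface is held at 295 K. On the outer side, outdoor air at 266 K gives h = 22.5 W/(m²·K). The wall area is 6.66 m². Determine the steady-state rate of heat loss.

Model the wall as resistances in series:
R_brass = L/(kA) = 0.004/(115×6.66) = 5.223×10^-6 K/W
R_polyurethane foam = L/(kA) = 0.125/(0.0272×6.66) = 0.69 K/W
R_outer film = 1/(h_o·A) = 1/(22.5×6.66) = 0.006673 K/W
R_total = 0.6967 K/W
Q = ΔT / R_total = 29 / 0.6967

Q ≈ 41.6 W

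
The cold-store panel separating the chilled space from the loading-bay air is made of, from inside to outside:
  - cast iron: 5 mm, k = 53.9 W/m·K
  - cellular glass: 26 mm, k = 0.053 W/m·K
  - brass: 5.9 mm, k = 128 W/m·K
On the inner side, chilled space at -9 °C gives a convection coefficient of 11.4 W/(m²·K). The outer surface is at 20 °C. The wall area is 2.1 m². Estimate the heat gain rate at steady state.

Q ≈ 105 W

Model the wall as resistances in series:
R_inner film = 1/(h_i·A) = 1/(11.4×2.1) = 0.04177 K/W
R_cast iron = L/(kA) = 0.005/(53.9×2.1) = 4.417×10^-5 K/W
R_cellular glass = L/(kA) = 0.026/(0.053×2.1) = 0.2336 K/W
R_brass = L/(kA) = 0.0059/(128×2.1) = 2.195×10^-5 K/W
R_total = 0.2754 K/W
Q = ΔT / R_total = 29 / 0.2754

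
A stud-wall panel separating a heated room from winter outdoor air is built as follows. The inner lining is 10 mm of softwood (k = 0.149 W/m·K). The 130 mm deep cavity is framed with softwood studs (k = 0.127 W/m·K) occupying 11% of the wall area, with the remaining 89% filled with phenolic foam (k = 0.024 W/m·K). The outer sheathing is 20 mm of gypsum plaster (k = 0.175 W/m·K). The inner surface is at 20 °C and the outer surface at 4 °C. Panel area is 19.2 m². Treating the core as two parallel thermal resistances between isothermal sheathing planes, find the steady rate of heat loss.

Q ≈ 79.6 W

Sheathing layers in series; stud and cavity paths in parallel between them.
R_inner = 0.01/(0.149×19.2) = 0.003496 K/W
R_stud  = 0.13/(0.127×0.11×19.2) = 0.4847 K/W
R_cav   = 0.13/(0.024×0.89×19.2) = 0.317 K/W
1/R_core = 1/R_stud + 1/R_cav → R_core = 0.1916 K/W
R_outer = 0.02/(0.175×19.2) = 0.005952 K/W
R_total = 0.2011 K/W
Q = ΔT/R_total = 16/0.2011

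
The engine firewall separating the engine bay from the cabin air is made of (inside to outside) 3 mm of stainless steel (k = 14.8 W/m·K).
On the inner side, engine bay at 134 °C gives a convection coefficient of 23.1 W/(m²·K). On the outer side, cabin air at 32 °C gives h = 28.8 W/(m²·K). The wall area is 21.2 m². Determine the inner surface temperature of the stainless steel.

Using the resistance-network approach (series):
R_inner film = 1/(h_i·A) = 1/(23.1×21.2) = 0.002042 K/W
R_stainless steel = L/(kA) = 0.003/(14.8×21.2) = 9.561×10^-6 K/W
R_outer film = 1/(h_o·A) = 1/(28.8×21.2) = 0.001638 K/W
R_total = 0.003689 K/W;  Q = ΔT/R_total = 102/0.003689 = 27650 W
T_interface = T_inner − Q·ΣR(inner→interface) = 134 − 27600×0.002042

T ≈ 77.5 °C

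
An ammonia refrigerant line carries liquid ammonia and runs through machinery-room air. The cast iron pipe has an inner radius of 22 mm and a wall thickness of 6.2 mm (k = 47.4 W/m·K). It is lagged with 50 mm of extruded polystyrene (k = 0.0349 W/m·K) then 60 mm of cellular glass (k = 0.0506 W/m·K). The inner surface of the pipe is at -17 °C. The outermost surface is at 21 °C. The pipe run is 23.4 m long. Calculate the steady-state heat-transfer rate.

Q ≈ 138 W

Per-layer cylindrical resistances, series-summed:
R_cast iron pipe wall = ln(28.2/22)/(2π×47.4×23.4) = 3.563×10^-5 K/W
R_extruded polystyrene = ln(78.2/28.2)/(2π×0.0349×23.4) = 0.1988 K/W
R_cellular glass = ln(138.2/78.2)/(2π×0.0506×23.4) = 0.07654 K/W
R_total = 0.2753 K/W
Q = ΔT/R_total = 38/0.2753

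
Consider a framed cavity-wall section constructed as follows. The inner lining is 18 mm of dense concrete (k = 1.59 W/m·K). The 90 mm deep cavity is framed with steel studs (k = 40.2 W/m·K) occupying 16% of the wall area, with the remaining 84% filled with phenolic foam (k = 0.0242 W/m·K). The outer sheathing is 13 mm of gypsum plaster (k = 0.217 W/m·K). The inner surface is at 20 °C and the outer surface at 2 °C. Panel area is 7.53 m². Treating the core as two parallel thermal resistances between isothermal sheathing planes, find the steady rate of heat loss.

Sheathing layers in series; stud and cavity paths in parallel between them.
R_inner = 0.018/(1.59×7.53) = 0.001503 K/W
R_stud  = 0.09/(40.2×0.16×7.53) = 0.001858 K/W
R_cav   = 0.09/(0.0242×0.84×7.53) = 0.588 K/W
1/R_core = 1/R_stud + 1/R_cav → R_core = 0.001852 K/W
R_outer = 0.013/(0.217×7.53) = 0.007956 K/W
R_total = 0.01131 K/W
Q = ΔT/R_total = 18/0.01131

Q ≈ 1590 W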